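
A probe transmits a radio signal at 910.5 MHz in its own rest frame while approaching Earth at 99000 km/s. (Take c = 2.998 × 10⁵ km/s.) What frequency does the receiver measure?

β = v/c = 99000/299800 = 0.3302.
Relativistic Doppler for frequency: f' = f₀ · √((1 + β)/(1 − β)).
f' = 910.5 × √(1.3302/0.6698) = 910.5 × 1.40927 ≈ 1283.1 MHz.

1283.1 MHz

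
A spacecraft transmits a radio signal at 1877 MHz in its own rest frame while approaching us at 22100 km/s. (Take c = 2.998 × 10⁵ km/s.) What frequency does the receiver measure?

2020.9 MHz

β = v/c = 22100/299800 = 0.0737.
Relativistic Doppler for frequency: f' = f₀ · √((1 + β)/(1 − β)).
f' = 1877 × √(1.0737/0.9263) = 1877 × 1.07665 ≈ 2020.9 MHz.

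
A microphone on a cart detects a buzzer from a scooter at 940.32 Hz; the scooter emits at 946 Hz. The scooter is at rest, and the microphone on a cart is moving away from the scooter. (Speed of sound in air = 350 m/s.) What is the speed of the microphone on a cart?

f' = f · (v − v_o)/v ⇒ v_o = v · |f'/f − 1|.
v_o = 350 × |940.32/946 − 1| = 350 × 0.006004 ≈ 2.10 m/s.

2.10 m/s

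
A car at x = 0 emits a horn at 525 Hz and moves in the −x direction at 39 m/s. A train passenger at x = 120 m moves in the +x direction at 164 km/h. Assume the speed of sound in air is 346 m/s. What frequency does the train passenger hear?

410 Hz

164 km/h = 45.56 m/s.
The observer lies on the +x side, so the source is heading away from the observer and the observer is heading away from the source.
General Doppler shift: f' = f · (v − v_o)/(v + v_s).
f' = 525 × (346 − 45.56)/(346 + 39) = 525 × 300.44/385 ≈ 410 Hz.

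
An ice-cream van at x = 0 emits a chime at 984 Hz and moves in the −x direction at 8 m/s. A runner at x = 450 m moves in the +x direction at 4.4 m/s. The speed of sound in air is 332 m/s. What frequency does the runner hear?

The observer lies on the +x side, so the source is heading away from the observer and the observer is heading away from the source.
With source receding and observer receding, f' = f · (v − v_o)/(v + v_s).
f' = 984 × (332 − 4.4)/(332 + 8) = 984 × 327.6/340 ≈ 948 Hz.

948 Hz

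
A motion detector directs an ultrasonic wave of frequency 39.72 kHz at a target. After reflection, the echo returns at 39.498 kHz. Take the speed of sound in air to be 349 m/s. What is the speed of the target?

0.98 m/s

Double Doppler shift off a moving reflector: f₂ = f₀ · (v + u)/(v − u) (u > 0 toward emitter).
Rearranging, u = v · (f₂ − f₀)/(f₂ + f₀) = 349 × -0.222/79.218 ≈ -0.98 m/s.
So the target is moving at 0.98 m/s away from the emitter.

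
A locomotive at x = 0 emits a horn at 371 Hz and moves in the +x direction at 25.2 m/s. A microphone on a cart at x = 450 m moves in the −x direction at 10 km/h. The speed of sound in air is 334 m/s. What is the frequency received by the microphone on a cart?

10 km/h = 2.778 m/s.
The observer lies on the +x side, so the source is heading toward the observer and the observer is heading toward the source.
With source approaching and observer approaching, f' = f · (v + v_o)/(v − v_s).
f' = 371 × (334 + 2.778)/(334 − 25.2) = 371 × 336.78/308.8 ≈ 405 Hz.

405 Hz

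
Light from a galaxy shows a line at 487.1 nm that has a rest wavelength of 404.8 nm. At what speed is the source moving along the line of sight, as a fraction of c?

λ'/λ₀ = 1.2033 > 1 (redshift), so the source is receding.
λ'/λ₀ = √((1 + β)/(1 − β)) for a receding source ⇒ β = (r² − 1)/(r² + 1) with r = λ'/λ₀.
β = (1.4480 − 1)/(1.4480 + 1) ≈ 0.183.

0.183c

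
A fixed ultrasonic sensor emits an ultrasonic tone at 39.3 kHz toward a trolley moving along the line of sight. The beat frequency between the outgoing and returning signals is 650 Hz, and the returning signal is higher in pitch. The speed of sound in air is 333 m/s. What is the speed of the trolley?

Double Doppler shift off a moving reflector: f₂ = f₀ · (v + u)/(v − u) (u > 0 toward emitter).
Returning signal is higher, so f₂ = f₀ + Δf = 39300 + 650 = 39950 Hz.
Rearranging, u = v · (f₂ − f₀)/(f₂ + f₀) = 333 × 650/79250 ≈ 2.73 m/s.
So the trolley is moving at 2.73 m/s toward the emitter.

2.73 m/s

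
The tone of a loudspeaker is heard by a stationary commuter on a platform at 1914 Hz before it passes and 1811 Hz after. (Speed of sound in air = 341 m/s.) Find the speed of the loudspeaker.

f₁/f₂ = (v + v_s)/(v − v_s), so v_s = v · (f₁ − f₂)/(f₁ + f₂).
v_s = 341 × (1914 − 1811)/(1914 + 1811) = 341 × 103/3725 ≈ 9.4 m/s.

9.4 m/s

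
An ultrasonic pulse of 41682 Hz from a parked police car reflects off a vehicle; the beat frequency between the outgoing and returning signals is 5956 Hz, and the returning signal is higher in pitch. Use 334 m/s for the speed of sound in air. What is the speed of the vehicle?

22.3 m/s

Double Doppler shift off a moving reflector: f₂ = f₀ · (v + u)/(v − u) (u > 0 toward emitter).
Returning signal is higher, so f₂ = f₀ + Δf = 41682 + 5956 = 47638 Hz.
Rearranging, u = v · (f₂ − f₀)/(f₂ + f₀) = 334 × 5956/89320 ≈ 22.3 m/s.
So the vehicle is moving at 22.3 m/s toward the emitter.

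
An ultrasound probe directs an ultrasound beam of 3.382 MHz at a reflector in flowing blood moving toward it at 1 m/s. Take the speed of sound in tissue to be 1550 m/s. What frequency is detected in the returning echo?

3.386 MHz

The reflector in flowing blood first receives the wave as a moving observer: f₁ = f₀ · (v + u)/v = 3.382 × (1550 + 1)/1550 ≈ 3.384 MHz.
The reflection then acts as a moving source: f₂ = f₁ · v/(v − u) ≈ 3.386 MHz.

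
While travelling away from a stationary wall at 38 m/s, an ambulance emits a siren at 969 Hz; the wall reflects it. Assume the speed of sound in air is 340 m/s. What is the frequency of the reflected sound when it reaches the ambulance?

The wall receives the sound from a moving source: f₁ = f₀ · v/(v + v_e) = 969 × 340/378 ≈ 872 Hz.
On the return leg the ambulance is a moving observer: f₂ = f₁ · (v − v_e)/v = 872 × 302/340 ≈ 774 Hz.
Equivalently f₂ = f₀ · (v − v_e)/(v + v_e).

774 Hz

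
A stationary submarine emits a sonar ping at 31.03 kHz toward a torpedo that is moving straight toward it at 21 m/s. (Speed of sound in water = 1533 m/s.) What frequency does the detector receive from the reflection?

31.9 kHz

The torpedo first receives the wave as a moving observer: f₁ = f₀ · (v + u)/v = 31.03 × (1533 + 21)/1533 ≈ 31.5 kHz.
On reflection it acts as a source moving toward the stationary detector: f₂ = f₁ · v/(v − u) = 31.5 × 1533/1512 ≈ 31.9 kHz.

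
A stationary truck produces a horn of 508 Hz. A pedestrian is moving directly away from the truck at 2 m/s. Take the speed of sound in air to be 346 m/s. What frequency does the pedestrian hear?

Moving observer, stationary source: f' = f · (v − v_o)/v.
f' = 508 × (346 − 2)/346 = 508 × 344/346 ≈ 505 Hz.

505 Hz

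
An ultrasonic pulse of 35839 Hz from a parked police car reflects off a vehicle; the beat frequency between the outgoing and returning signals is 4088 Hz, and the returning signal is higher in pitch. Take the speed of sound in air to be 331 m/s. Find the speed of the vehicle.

17.9 m/s

Double Doppler shift off a moving reflector: f₂ = f₀ · (v + u)/(v − u) (u > 0 toward emitter).
Returning signal is higher, so f₂ = f₀ + Δf = 35839 + 4088 = 39927 Hz.
Rearranging, u = v · (f₂ − f₀)/(f₂ + f₀) = 331 × 4088/75766 ≈ 17.9 m/s.
So the vehicle is moving at 17.9 m/s toward the emitter.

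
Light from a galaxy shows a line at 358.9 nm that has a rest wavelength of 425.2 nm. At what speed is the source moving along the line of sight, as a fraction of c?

0.168

λ'/λ₀ = 0.8441 < 1 (blueshift), so the source is approaching.
λ'/λ₀ = √((1 − β)/(1 + β)) for an approaching source ⇒ β = (1 − r²)/(1 + r²) with r = λ'/λ₀.
β = (1 − 0.7125)/(1 + 0.7125) ≈ 0.168.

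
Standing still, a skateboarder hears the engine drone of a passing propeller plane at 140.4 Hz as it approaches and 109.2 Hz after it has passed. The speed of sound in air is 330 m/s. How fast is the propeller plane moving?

f₁/f₂ = (v + v_s)/(v − v_s), so v_s = v · (f₁ − f₂)/(f₁ + f₂).
v_s = 330 × (140.4 − 109.2)/(140.4 + 109.2) = 330 × 31.2/249.6 ≈ 41 m/s.

41 m/s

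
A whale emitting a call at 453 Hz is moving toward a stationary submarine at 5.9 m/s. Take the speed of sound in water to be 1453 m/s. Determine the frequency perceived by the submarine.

Moving source, stationary observer: f' = f · v/(v − v_s) since the source is approaching.
f' = 453 × 1453/(1453 − 5.9) = 453 × 1453/1447 ≈ 455 Hz.

455 Hz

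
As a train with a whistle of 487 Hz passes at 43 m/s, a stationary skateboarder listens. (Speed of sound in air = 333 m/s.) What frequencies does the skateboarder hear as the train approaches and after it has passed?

Approaching: f₁ = f · v/(v − v_s) = 487 × 333/290 ≈ 559 Hz.
Receding: f₂ = f · v/(v + v_s) = 487 × 333/376 ≈ 431 Hz.

559 Hz approaching; 431 Hz receding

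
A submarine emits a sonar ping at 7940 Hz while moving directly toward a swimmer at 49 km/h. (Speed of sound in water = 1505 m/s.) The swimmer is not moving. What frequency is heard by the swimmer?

49 km/h = 13.61 m/s.
Only the source moves, toward the listener, so f' = f · v/(v − v_s).
f' = 7940 × 1505/(1505 − 13.61) = 7940 × 1505/1491 ≈ 8012 Hz.

8012 Hz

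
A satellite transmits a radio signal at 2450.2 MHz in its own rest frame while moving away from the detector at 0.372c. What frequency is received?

1657.7 MHz

Relativistic Doppler for frequency: f' = f₀ · √((1 − β)/(1 + β)).
f' = 2450.2 × √(0.6280/1.3720) = 2450.2 × 0.67655 ≈ 1657.7 MHz.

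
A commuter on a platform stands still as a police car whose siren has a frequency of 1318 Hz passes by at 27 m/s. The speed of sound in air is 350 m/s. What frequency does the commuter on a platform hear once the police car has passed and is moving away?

Receding: f₂ = f · v/(v + v_s) = 1318 × 350/377 ≈ 1224 Hz.

1224 Hz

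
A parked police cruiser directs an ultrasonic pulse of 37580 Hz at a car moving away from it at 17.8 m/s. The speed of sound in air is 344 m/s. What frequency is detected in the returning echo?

At the car (a moving observer), f₁ = f₀ · (v − u)/v = 37580 × 326.2/344 ≈ 35635 Hz.
On reflection it acts as a source moving away from the stationary detector: f₂ = f₁ · v/(v + u) = 35635 × 344/361.8 ≈ 33882 Hz.
Equivalently f₂ = f₀ · (v − u)/(v + u).

33882 Hz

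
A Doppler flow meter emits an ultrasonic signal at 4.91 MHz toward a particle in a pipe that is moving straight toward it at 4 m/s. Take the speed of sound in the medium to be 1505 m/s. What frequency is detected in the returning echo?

4.936 MHz

At the particle in a pipe (a moving observer), f₁ = f₀ · (v + u)/v = 4.91 × 1509/1505 ≈ 4.923 MHz.
The reflection then acts as a moving source: f₂ = f₁ · v/(v − u) ≈ 4.936 MHz.
Equivalently f₂ = f₀ · (v + u)/(v − u).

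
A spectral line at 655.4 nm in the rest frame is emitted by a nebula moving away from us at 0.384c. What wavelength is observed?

982.4 nm

Relativistic Doppler for wavelength: λ' = λ₀ · √((1 + β)/(1 − β)).
λ' = 655.4 × √(1.3840/0.6160) = 655.4 × 1.49892 ≈ 982.4 nm.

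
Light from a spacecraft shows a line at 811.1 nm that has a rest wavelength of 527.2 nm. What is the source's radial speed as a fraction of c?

0.406c

λ'/λ₀ = 1.5385 > 1 (redshift), so the source is receding.
λ'/λ₀ = √((1 + β)/(1 − β)) for a receding source ⇒ β = (r² − 1)/(r² + 1) with r = λ'/λ₀.
β = (2.3670 − 1)/(2.3670 + 1) ≈ 0.406.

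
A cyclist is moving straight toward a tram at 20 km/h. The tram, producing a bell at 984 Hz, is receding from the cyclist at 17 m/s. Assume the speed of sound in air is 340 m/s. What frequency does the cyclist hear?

952 Hz

20 km/h = 5.556 m/s.
General Doppler shift: f' = f · (v + v_o)/(v + v_s).
f' = 984 × (340 + 5.556)/(340 + 17) = 984 × 345.56/357 ≈ 952 Hz.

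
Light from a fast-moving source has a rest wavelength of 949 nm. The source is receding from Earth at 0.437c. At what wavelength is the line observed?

Relativistic Doppler for wavelength: λ' = λ₀ · √((1 + β)/(1 − β)).
λ' = 949 × √(1.4370/0.5630) = 949 × 1.59762 ≈ 1516.1 nm.

1516.1 nm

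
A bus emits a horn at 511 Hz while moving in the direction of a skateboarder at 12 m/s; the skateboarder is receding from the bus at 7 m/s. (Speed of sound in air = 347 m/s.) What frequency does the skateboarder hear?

519 Hz

Both move, so f' = f · (v − v_o)/(v − v_s).
f' = 511 × (347 − 7)/(347 − 12) = 511 × 340/335 ≈ 519 Hz.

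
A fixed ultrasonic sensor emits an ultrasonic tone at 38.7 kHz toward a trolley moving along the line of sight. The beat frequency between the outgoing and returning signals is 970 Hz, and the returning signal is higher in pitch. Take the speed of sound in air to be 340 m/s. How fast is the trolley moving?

4.2 m/s

Double Doppler shift off a moving reflector: f₂ = f₀ · (v + u)/(v − u) (u > 0 toward emitter).
Returning signal is higher, so f₂ = f₀ + Δf = 38700 + 970 = 39670 Hz.
Rearranging, u = v · (f₂ − f₀)/(f₂ + f₀) = 340 × 970/78370 ≈ 4.2 m/s.
So the trolley is moving at 4.2 m/s toward the emitter.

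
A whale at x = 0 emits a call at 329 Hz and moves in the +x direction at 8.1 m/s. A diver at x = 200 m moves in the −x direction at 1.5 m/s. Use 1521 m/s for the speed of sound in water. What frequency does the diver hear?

331 Hz

The observer lies on the +x side, so the source is heading toward the observer and the observer is heading toward the source.
Both move, so f' = f · (v + v_o)/(v − v_s).
f' = 329 × (1521 + 1.5)/(1521 − 8.1) = 329 × 1522.5/1512.9 ≈ 331 Hz.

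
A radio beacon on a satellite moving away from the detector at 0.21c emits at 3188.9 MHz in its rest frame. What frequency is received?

2576.7 MHz

Relativistic Doppler for frequency: f' = f₀ · √((1 − β)/(1 + β)).
f' = 3188.9 × √(0.7900/1.2100) = 3188.9 × 0.80802 ≈ 2576.7 MHz.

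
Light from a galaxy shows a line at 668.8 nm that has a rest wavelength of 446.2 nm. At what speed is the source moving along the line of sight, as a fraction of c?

0.384c

λ'/λ₀ = 1.4989 > 1 (redshift), so the source is receding.
λ'/λ₀ = √((1 + β)/(1 − β)) for a receding source ⇒ β = (r² − 1)/(r² + 1) with r = λ'/λ₀.
β = (2.2466 − 1)/(2.2466 + 1) ≈ 0.384.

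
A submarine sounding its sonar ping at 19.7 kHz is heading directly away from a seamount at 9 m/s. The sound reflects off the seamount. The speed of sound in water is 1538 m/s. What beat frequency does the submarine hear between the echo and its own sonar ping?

The seamount receives the sound from a moving source: f₁ = f₀ · v/(v + v_e) = 19.7 × 1538/1547 ≈ 19.585 kHz.
On the return leg the submarine is a moving observer: f₂ = f₁ · (v − v_e)/v = 19.585 × 1529/1538 ≈ 19.471 kHz.
Beat against the emitted tone (with f₀ = 19700 Hz): |f₂ − f₀| = 2v_e·f₀/(v + v_e) = 2 × 9 × 19700/1547 ≈ 229 Hz.

229 Hz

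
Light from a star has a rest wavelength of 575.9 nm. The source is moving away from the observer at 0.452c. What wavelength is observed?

Relativistic Doppler for wavelength: λ' = λ₀ · √((1 + β)/(1 − β)).
λ' = 575.9 × √(1.4520/0.5480) = 575.9 × 1.62777 ≈ 937.4 nm.

937.4 nm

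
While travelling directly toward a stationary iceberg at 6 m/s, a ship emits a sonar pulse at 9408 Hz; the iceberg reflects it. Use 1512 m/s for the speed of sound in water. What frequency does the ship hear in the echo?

The iceberg receives the sound from a moving source: f₁ = f₀ · v/(v − v_e) = 9408 × 1512/1506 ≈ 9445 Hz.
On the return leg the ship is a moving observer: f₂ = f₁ · (v + v_e)/v = 9445 × 1518/1512 ≈ 9483 Hz.

9483 Hz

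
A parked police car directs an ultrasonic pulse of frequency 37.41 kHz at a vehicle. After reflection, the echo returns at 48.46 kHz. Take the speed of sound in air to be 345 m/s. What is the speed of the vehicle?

44 m/s

Double Doppler shift off a moving reflector: f₂ = f₀ · (v + u)/(v − u) (u > 0 toward emitter).
Rearranging, u = v · (f₂ − f₀)/(f₂ + f₀) = 345 × 11.05/85.87 ≈ 44 m/s.
So the vehicle is moving at 44 m/s toward the emitter.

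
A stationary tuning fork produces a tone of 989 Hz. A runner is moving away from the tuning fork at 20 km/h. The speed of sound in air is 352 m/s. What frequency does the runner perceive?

973 Hz

20 km/h = 5.556 m/s.
Only the observer moves, away from the source, so f' = f · (v − v_o)/v.
f' = 989 × (352 − 5.556)/352 = 989 × 346.44/352 ≈ 973 Hz.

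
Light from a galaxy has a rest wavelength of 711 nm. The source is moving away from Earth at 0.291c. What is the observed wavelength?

959.4 nm

Relativistic Doppler for wavelength: λ' = λ₀ · √((1 + β)/(1 − β)).
λ' = 711 × √(1.2910/0.7090) = 711 × 1.34940 ≈ 959.4 nm.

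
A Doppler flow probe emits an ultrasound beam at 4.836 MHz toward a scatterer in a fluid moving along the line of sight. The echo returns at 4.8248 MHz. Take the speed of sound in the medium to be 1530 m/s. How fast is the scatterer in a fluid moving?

1.77 m/s

Double Doppler shift off a moving reflector: f₂ = f₀ · (v + u)/(v − u) (u > 0 toward emitter).
Rearranging, u = v · (f₂ − f₀)/(f₂ + f₀) = 1530 × -0.0112/9.6608 ≈ -1.77 m/s.
So the scatterer in a fluid is moving at 1.77 m/s away from the emitter.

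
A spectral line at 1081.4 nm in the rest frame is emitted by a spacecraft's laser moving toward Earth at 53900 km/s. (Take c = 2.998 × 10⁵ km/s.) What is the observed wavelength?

β = v/c = 53900/299800 = 0.1798.
Relativistic Doppler for wavelength: λ' = λ₀ · √((1 − β)/(1 + β)).
λ' = 1081.4 × √(0.8202/1.1798) = 1081.4 × 0.83380 ≈ 901.7 nm.

901.7 nm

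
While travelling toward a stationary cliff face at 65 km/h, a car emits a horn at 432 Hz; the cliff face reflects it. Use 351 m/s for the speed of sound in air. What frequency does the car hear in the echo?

479 Hz

65 km/h = 18.06 m/s.
The cliff face receives the sound from a moving source: f₁ = f₀ · v/(v − v_e) = 432 × 351/332.94 ≈ 455 Hz.
On the return leg the car is a moving observer: f₂ = f₁ · (v + v_e)/v = 455 × 369.06/351 ≈ 479 Hz.
Equivalently f₂ = f₀ · (v + v_e)/(v − v_e).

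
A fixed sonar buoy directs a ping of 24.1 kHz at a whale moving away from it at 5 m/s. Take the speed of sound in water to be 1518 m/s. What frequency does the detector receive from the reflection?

The whale first receives the wave as a moving observer: f₁ = f₀ · (v − u)/v = 24.1 × (1518 − 5)/1518 ≈ 24.0 kHz.
On reflection it acts as a source moving away from the stationary detector: f₂ = f₁ · v/(v + u) = 24.0 × 1518/1523 ≈ 23.9 kHz.
Equivalently f₂ = f₀ · (v − u)/(v + u).

23.9 kHz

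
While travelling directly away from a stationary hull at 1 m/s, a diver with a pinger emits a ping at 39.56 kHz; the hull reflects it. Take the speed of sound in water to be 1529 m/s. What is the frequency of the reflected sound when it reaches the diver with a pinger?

The hull receives the sound from a moving source: f₁ = f₀ · v/(v + v_e) = 39.56 × 1529/1530 ≈ 39.5 kHz.
On the return leg the diver with a pinger is a moving observer: f₂ = f₁ · (v − v_e)/v = 39.5 × 1528/1529 ≈ 39.5 kHz.
Equivalently f₂ = f₀ · (v − v_e)/(v + v_e).

39.5 kHz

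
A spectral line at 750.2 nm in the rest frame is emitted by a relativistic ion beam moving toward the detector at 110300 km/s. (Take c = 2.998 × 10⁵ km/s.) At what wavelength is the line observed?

510.0 nm

β = v/c = 110300/299800 = 0.3679.
Relativistic Doppler for wavelength: λ' = λ₀ · √((1 − β)/(1 + β)).
λ' = 750.2 × √(0.6321/1.3679) = 750.2 × 0.67977 ≈ 510.0 nm.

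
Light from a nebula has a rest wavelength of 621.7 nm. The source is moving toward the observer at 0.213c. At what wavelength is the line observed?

Relativistic Doppler for wavelength: λ' = λ₀ · √((1 − β)/(1 + β)).
λ' = 621.7 × √(0.7870/1.2130) = 621.7 × 0.80548 ≈ 500.8 nm.

500.8 nm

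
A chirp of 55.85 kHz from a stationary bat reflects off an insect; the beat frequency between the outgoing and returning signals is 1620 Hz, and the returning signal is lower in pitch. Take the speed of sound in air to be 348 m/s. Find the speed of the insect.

Double Doppler shift off a moving reflector: f₂ = f₀ · (v + u)/(v − u) (u > 0 toward emitter).
Returning signal is lower, so f₂ = f₀ − Δf = 55850 − 1620 = 54230 Hz.
Rearranging, u = v · (f₂ − f₀)/(f₂ + f₀) = 348 × -1620/110080 ≈ -5.1 m/s.
So the insect is moving at 5.1 m/s away from the emitter.

5.1 m/s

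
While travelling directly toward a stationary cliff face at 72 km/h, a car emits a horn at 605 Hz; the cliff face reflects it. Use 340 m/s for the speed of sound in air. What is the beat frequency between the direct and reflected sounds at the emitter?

76 Hz

72 km/h = 20 m/s.
The cliff face receives the sound from a moving source: f₁ = f₀ · v/(v − v_e) = 605 × 340/320 ≈ 642.8 Hz.
On the return leg the car is a moving observer: f₂ = f₁ · (v + v_e)/v = 642.8 × 360/340 ≈ 680.6 Hz.
Equivalently f₂ = f₀ · (v + v_e)/(v − v_e).
Beat against the emitted tone: |f₂ − f₀| = 2v_e·f₀/(v − v_e) = 2 × 20 × 605/320 ≈ 76 Hz.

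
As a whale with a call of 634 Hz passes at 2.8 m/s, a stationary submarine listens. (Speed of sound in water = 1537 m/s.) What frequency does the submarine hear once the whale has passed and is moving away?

Receding: f₂ = f · v/(v + v_s) = 634 × 1537/1539.8 ≈ 633 Hz.

633 Hz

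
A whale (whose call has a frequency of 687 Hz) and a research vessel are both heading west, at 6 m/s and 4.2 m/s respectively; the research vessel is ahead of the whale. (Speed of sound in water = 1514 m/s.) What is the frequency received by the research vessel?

688 Hz

The research vessel is ahead, so the whale is moving toward it while the research vessel is moving away from the whale.
With source approaching and observer receding, f' = f · (v − v_o)/(v − v_s).
f' = 687 × (1514 − 4.2)/(1514 − 6) = 687 × 1509.8/1508 ≈ 688 Hz.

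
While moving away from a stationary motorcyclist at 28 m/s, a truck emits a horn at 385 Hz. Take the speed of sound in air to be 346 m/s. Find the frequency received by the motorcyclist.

356 Hz

Moving source, stationary observer: f' = f · v/(v + v_s) since the source is receding.
f' = 385 × 346/(346 + 28) = 385 × 346/374 ≈ 356 Hz.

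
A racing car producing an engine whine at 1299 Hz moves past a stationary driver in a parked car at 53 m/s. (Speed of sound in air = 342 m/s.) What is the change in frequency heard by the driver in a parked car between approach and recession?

Approaching: f₁ = f · v/(v − v_s) = 1299 × 342/289 ≈ 1537 Hz.
Receding: f₂ = f · v/(v + v_s) = 1299 × 342/395 ≈ 1125 Hz.
Drop: f₁ − f₂ = 2f·v·v_s/(v² − v_s²) = 2 × 1299 × 342 × 53/(342² − 53²) ≈ 413 Hz.

413 Hz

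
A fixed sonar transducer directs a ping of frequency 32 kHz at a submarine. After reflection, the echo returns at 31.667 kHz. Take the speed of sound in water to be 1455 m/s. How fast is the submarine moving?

7.6 m/s

Double Doppler shift off a moving reflector: f₂ = f₀ · (v + u)/(v − u) (u > 0 toward emitter).
Rearranging, u = v · (f₂ − f₀)/(f₂ + f₀) = 1455 × -0.333/63.667 ≈ -7.6 m/s.
So the submarine is moving at 7.6 m/s away from the emitter.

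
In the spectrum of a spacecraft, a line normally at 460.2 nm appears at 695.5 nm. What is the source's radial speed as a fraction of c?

0.391

λ'/λ₀ = 1.5113 > 1 (redshift), so the source is receding.
λ'/λ₀ = √((1 + β)/(1 − β)) for a receding source ⇒ β = (r² − 1)/(r² + 1) with r = λ'/λ₀.
β = (2.2840 − 1)/(2.2840 + 1) ≈ 0.391.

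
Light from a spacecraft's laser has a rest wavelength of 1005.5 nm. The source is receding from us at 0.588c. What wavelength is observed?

1974.1 nm

Relativistic Doppler for wavelength: λ' = λ₀ · √((1 + β)/(1 − β)).
λ' = 1005.5 × √(1.5880/0.4120) = 1005.5 × 1.96325 ≈ 1974.1 nm.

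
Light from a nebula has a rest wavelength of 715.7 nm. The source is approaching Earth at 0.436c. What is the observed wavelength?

448.5 nm

Relativistic Doppler for wavelength: λ' = λ₀ · √((1 − β)/(1 + β)).
λ' = 715.7 × √(0.5640/1.4360) = 715.7 × 0.62670 ≈ 448.5 nm.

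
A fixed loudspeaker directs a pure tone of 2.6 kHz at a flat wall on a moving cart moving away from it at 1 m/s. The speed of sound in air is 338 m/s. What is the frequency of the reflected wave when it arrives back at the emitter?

2.58 kHz

At the flat wall on a moving cart (a moving observer), f₁ = f₀ · (v − u)/v = 2.6 × 337/338 ≈ 2.59 kHz.
The reflection then acts as a moving source: f₂ = f₁ · v/(v + u) ≈ 2.58 kHz.
Equivalently f₂ = f₀ · (v − u)/(v + u).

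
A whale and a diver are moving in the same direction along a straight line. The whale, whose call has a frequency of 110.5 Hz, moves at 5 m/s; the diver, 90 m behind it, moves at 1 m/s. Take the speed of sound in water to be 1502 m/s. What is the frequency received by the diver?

110 Hz

The diver is behind, so the whale is moving away from it while the diver is moving toward the whale.
Both move, so f' = f · (v + v_o)/(v + v_s).
f' = 110.5 × (1502 + 1)/(1502 + 5) = 110.5 × 1503/1507 ≈ 110 Hz.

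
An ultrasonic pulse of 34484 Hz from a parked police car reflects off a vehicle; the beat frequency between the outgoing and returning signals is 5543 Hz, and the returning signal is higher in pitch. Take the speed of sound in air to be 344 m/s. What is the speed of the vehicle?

26 m/s

Double Doppler shift off a moving reflector: f₂ = f₀ · (v + u)/(v − u) (u > 0 toward emitter).
Returning signal is higher, so f₂ = f₀ + Δf = 34484 + 5543 = 40027 Hz.
Rearranging, u = v · (f₂ − f₀)/(f₂ + f₀) = 344 × 5543/74511 ≈ 26 m/s.
So the vehicle is moving at 26 m/s toward the emitter.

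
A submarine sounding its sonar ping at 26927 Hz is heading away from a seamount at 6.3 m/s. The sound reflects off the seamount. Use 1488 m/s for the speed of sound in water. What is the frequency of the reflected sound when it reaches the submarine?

26700 Hz

The seamount receives the sound from a moving source: f₁ = f₀ · v/(v + v_e) = 26927 × 1488/1494.3 ≈ 26813 Hz.
On the return leg the submarine is a moving observer: f₂ = f₁ · (v − v_e)/v = 26813 × 1481.7/1488 ≈ 26700 Hz.
Equivalently f₂ = f₀ · (v − v_e)/(v + v_e).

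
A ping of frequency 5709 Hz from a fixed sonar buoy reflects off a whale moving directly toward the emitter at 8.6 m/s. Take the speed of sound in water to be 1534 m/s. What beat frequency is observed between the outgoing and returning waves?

64 Hz

The whale first receives the wave as a moving observer: f₁ = f₀ · (v + u)/v = 5709 × (1534 + 8.6)/1534 ≈ 5741.0 Hz.
The reflection then acts as a moving source: f₂ = f₁ · v/(v − u) ≈ 5773.4 Hz.
Equivalently f₂ = f₀ · (v + u)/(v − u).
Beat frequency: |f₂ − f₀| = 2u·f₀/(v − u) = 2 × 8.6 × 5709/1525.4 ≈ 64 Hz.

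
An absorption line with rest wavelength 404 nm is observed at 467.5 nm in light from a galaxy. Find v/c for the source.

0.145

λ'/λ₀ = 1.1572 > 1 (redshift), so the source is receding.
λ'/λ₀ = √((1 + β)/(1 − β)) for a receding source ⇒ β = (r² − 1)/(r² + 1) with r = λ'/λ₀.
β = (1.3391 − 1)/(1.3391 + 1) ≈ 0.145.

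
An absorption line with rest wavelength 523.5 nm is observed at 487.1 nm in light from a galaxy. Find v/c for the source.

λ'/λ₀ = 0.9305 < 1 (blueshift), so the source is approaching.
λ'/λ₀ = √((1 − β)/(1 + β)) for an approaching source ⇒ β = (1 − r²)/(1 + r²) with r = λ'/λ₀.
β = (1 − 0.8658)/(1 + 0.8658) ≈ 0.072.

0.072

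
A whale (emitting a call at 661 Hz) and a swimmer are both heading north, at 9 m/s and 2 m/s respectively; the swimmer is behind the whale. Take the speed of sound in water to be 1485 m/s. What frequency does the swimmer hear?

The swimmer is behind, so the whale is moving away from it while the swimmer is moving toward the whale.
With source receding and observer approaching, f' = f · (v + v_o)/(v + v_s).
f' = 661 × (1485 + 2)/(1485 + 9) = 661 × 1487/1494 ≈ 658 Hz.

658 Hz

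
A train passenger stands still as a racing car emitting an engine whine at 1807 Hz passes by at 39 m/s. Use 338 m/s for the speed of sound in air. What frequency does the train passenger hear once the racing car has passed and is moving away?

Receding: f₂ = f · v/(v + v_s) = 1807 × 338/377 ≈ 1620 Hz.

1620 Hz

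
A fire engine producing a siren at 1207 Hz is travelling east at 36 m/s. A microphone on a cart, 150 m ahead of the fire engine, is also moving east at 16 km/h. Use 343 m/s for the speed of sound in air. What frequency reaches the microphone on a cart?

1331 Hz

16 km/h = 4.444 m/s.
The microphone on a cart is ahead, so the fire engine is moving toward it while the microphone on a cart is moving away from the fire engine.
Both move, so f' = f · (v − v_o)/(v − v_s).
f' = 1207 × (343 − 4.444)/(343 − 36) = 1207 × 338.56/307 ≈ 1331 Hz.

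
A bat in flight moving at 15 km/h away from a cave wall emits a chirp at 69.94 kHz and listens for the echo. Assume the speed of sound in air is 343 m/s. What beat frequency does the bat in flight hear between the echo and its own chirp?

1679 Hz

15 km/h = 4.167 m/s.
The cave wall receives the sound from a moving source: f₁ = f₀ · v/(v + v_e) = 69.94 × 343/347.17 ≈ 69.101 kHz.
On the return leg the bat in flight is a moving observer: f₂ = f₁ · (v − v_e)/v = 69.101 × 338.83/343 ≈ 68.261 kHz.
Beat against the emitted tone (with f₀ = 69940 Hz): |f₂ − f₀| = 2v_e·f₀/(v + v_e) = 2 × 4.167 × 69940/347.17 ≈ 1679 Hz.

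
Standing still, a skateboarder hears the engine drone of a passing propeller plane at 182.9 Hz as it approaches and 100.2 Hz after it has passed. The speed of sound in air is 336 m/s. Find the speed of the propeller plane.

f₁/f₂ = (v + v_s)/(v − v_s), so v_s = v · (f₁ − f₂)/(f₁ + f₂).
v_s = 336 × (182.9 − 100.2)/(182.9 + 100.2) = 336 × 82.7/283.1 ≈ 98 m/s.

98 m/s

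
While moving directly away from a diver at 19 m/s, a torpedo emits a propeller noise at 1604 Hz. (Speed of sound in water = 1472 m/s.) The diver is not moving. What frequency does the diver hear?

1584 Hz

Only the source moves, away from the listener, so f' = f · v/(v + v_s).
f' = 1604 × 1472/(1472 + 19) = 1604 × 1472/1491 ≈ 1584 Hz.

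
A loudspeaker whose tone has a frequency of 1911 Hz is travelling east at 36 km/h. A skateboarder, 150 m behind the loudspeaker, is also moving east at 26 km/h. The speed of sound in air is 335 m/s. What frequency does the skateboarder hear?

36 km/h = 10 m/s; 26 km/h = 7.222 m/s.
The skateboarder is behind, so the loudspeaker is moving away from it while the skateboarder is moving toward the loudspeaker.
With source receding and observer approaching, f' = f · (v + v_o)/(v + v_s).
f' = 1911 × (335 + 7.222)/(335 + 10) = 1911 × 342.22/345 ≈ 1896 Hz.

1896 Hz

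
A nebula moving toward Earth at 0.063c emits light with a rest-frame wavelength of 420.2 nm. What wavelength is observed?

394.5 nm

Relativistic Doppler for wavelength: λ' = λ₀ · √((1 − β)/(1 + β)).
λ' = 420.2 × √(0.9370/1.0630) = 420.2 × 0.93887 ≈ 394.5 nm.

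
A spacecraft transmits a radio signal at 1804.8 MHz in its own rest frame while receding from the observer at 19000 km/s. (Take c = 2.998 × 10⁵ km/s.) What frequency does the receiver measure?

1693.8 MHz

β = v/c = 19000/299800 = 0.0634.
Relativistic Doppler for frequency: f' = f₀ · √((1 − β)/(1 + β)).
f' = 1804.8 × √(0.9366/1.0634) = 1804.8 × 0.93851 ≈ 1693.8 MHz.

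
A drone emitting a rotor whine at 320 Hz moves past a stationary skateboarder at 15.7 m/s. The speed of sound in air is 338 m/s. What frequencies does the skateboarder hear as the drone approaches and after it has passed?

336 Hz approaching; 306 Hz receding

Approaching: f₁ = f · v/(v − v_s) = 320 × 338/322.3 ≈ 336 Hz.
Receding: f₂ = f · v/(v + v_s) = 320 × 338/353.7 ≈ 306 Hz.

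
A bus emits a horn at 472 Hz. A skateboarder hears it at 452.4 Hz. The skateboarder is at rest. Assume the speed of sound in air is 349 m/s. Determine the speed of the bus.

15.1 m/s

f' < f, so the bus is receding.
f' = f · v/(v + v_s) ⇒ v_s = v · |1 − f/f'|.
v_s = 349 × |1 − 472/452.4| = 349 × 0.04332 ≈ 15.1 m/s.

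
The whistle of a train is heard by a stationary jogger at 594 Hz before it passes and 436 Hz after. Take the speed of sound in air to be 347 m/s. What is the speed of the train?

53 m/s

f₁/f₂ = (v + v_s)/(v − v_s), so v_s = v · (f₁ − f₂)/(f₁ + f₂).
v_s = 347 × (594 − 436)/(594 + 436) = 347 × 158/1030 ≈ 53 m/s.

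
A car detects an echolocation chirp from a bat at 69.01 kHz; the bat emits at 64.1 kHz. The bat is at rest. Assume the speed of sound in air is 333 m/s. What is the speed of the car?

f' > f, so the car is approaching.
f' = f · (v + v_o)/v ⇒ v_o = v · |f'/f − 1|.
v_o = 333 × |69.01/64.1 − 1| = 333 × 0.0766 ≈ 26 m/s.

26 m/s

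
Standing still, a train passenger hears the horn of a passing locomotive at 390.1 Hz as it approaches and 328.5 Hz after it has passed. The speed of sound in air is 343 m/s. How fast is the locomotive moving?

f₁/f₂ = (v + v_s)/(v − v_s), so v_s = v · (f₁ − f₂)/(f₁ + f₂).
v_s = 343 × (390.1 − 328.5)/(390.1 + 328.5) = 343 × 61.6/718.6 ≈ 29 m/s.

29 m/s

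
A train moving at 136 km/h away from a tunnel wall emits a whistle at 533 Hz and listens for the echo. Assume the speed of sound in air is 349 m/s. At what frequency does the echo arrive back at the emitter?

429 Hz

136 km/h = 37.78 m/s.
The tunnel wall receives the sound from a moving source: f₁ = f₀ · v/(v + v_e) = 533 × 349/386.78 ≈ 481 Hz.
On the return leg the train is a moving observer: f₂ = f₁ · (v − v_e)/v = 481 × 311.22/349 ≈ 429 Hz.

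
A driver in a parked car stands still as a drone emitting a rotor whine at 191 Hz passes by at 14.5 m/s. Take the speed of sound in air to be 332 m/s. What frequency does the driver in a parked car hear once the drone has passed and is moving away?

Receding: f₂ = f · v/(v + v_s) = 191 × 332/346.5 ≈ 183 Hz.

183 Hz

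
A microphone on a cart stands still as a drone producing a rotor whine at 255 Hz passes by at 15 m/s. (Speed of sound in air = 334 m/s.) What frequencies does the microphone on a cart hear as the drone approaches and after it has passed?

Approaching: f₁ = f · v/(v − v_s) = 255 × 334/319 ≈ 267 Hz.
Receding: f₂ = f · v/(v + v_s) = 255 × 334/349 ≈ 244 Hz.

267 Hz approaching; 244 Hz receding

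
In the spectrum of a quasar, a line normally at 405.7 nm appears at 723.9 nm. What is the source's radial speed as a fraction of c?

λ'/λ₀ = 1.7843 > 1 (redshift), so the source is receding.
λ'/λ₀ = √((1 + β)/(1 − β)) for a receding source ⇒ β = (r² − 1)/(r² + 1) with r = λ'/λ₀.
β = (3.1838 − 1)/(3.1838 + 1) ≈ 0.522.

0.522c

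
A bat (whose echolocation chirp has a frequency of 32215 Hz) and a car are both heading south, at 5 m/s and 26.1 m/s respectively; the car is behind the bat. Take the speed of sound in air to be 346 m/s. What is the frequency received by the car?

34152 Hz

The car is behind, so the bat is moving away from it while the car is moving toward the bat.
General Doppler shift: f' = f · (v + v_o)/(v + v_s).
f' = 32215 × (346 + 26.1)/(346 + 5) = 32215 × 372.1/351 ≈ 34152 Hz.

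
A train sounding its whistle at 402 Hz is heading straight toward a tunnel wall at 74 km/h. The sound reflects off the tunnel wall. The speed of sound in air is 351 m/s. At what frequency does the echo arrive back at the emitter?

452 Hz

74 km/h = 20.56 m/s.
The tunnel wall receives the sound from a moving source: f₁ = f₀ · v/(v − v_e) = 402 × 351/330.44 ≈ 427 Hz.
On the return leg the train is a moving observer: f₂ = f₁ · (v + v_e)/v = 427 × 371.56/351 ≈ 452 Hz.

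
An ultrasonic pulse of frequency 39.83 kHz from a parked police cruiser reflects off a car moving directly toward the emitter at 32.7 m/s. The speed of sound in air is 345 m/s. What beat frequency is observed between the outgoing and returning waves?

8341 Hz

The car first receives the wave as a moving observer: f₁ = f₀ · (v + u)/v = 39.83 × (345 + 32.7)/345 ≈ 43.61 kHz.
The reflection then acts as a moving source: f₂ = f₁ · v/(v − u) ≈ 48.17 kHz.
Beat frequency (with f₀ = 39830 Hz): |f₂ − f₀| = 2u·f₀/(v − u) = 2 × 32.7 × 39830/312.3 ≈ 8341 Hz.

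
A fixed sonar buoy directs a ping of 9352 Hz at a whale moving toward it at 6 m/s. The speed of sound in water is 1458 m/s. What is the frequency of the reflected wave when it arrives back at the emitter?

9429 Hz

At the whale (a moving observer), f₁ = f₀ · (v + u)/v = 9352 × 1464/1458 ≈ 9390 Hz.
On reflection it acts as a source moving toward the stationary detector: f₂ = f₁ · v/(v − u) = 9390 × 1458/1452 ≈ 9429 Hz.
Equivalently f₂ = f₀ · (v + u)/(v − u).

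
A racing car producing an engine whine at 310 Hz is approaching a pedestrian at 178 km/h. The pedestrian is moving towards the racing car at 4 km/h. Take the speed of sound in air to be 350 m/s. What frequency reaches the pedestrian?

362 Hz

178 km/h = 49.44 m/s; 4 km/h = 1.111 m/s.
With source approaching and observer approaching, f' = f · (v + v_o)/(v − v_s).
f' = 310 × (350 + 1.111)/(350 − 49.44) = 310 × 351.11/300.56 ≈ 362 Hz.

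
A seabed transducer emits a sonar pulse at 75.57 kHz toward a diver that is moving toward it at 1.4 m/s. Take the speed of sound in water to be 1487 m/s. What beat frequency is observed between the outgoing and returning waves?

At the diver (a moving observer), f₁ = f₀ · (v + u)/v = 75.57 × 1488.4/1487 ≈ 75.6411 kHz.
The reflection then acts as a moving source: f₂ = f₁ · v/(v − u) ≈ 75.7124 kHz.
Equivalently f₂ = f₀ · (v + u)/(v − u).
Beat frequency (with f₀ = 75570 Hz): |f₂ − f₀| = 2u·f₀/(v − u) = 2 × 1.4 × 75570/1485.6 ≈ 142 Hz.

142 Hz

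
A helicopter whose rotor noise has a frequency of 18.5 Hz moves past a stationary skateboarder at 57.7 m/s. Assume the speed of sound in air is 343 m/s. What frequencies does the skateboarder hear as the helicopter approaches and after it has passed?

22.2 Hz approaching; 15.8 Hz receding

Approaching: f₁ = f · v/(v − v_s) = 18.5 × 343/285.3 ≈ 22.2 Hz.
Receding: f₂ = f · v/(v + v_s) = 18.5 × 343/400.7 ≈ 15.8 Hz.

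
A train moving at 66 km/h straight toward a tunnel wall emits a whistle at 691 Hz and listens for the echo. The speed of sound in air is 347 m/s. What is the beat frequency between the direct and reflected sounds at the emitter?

66 km/h = 18.33 m/s.
The tunnel wall receives the sound from a moving source: f₁ = f₀ · v/(v − v_e) = 691 × 347/328.67 ≈ 729.5 Hz.
On the return leg the train is a moving observer: f₂ = f₁ · (v + v_e)/v = 729.5 × 365.33/347 ≈ 768.1 Hz.
Beat against the emitted tone: |f₂ − f₀| = 2v_e·f₀/(v − v_e) = 2 × 18.33 × 691/328.67 ≈ 77 Hz.

77 Hz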